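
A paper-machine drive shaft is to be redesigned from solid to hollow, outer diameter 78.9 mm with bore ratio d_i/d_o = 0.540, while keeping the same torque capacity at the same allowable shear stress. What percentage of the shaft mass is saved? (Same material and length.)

Equal τ_max and T ⇒ the solid shaft needs d_s³ = d_o³(1−k⁴), so d_s = 78.9·(1−0.540⁴)^(1/3) = 76.60 mm.
Area ratio A_h/A_s = d_o²(1−k²)/d_s² = (1−k²)/(1−k⁴)^(2/3) = 0.7516.
Mass saving = 1 − 0.7516 = 24.8 %.

24.8 %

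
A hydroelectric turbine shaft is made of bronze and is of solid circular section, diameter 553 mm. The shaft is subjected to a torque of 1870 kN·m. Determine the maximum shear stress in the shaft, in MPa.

J = πd⁴/32 = π(0.553)⁴/32 = 9.181×10^-3 m⁴.
τ_max = T·r/J = 1.870e6 × 0.277 / 9.181×10^-3 = 5.632×10^7 Pa.

56.3 MPa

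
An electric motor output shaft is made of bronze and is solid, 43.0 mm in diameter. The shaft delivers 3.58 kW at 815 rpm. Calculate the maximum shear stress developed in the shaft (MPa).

ω = 2π·815/60 = 85.35 rad/s, so T = P/ω = 3.58×10³ / 85.35 = 41.95 N·m.
J = πd⁴/32 = π(0.0430)⁴/32 = 3.356×10^-7 m⁴.
τ_max = T·r/J = 41.95 × 0.0215 / 3.356×10^-7 = 2.687×10^6 Pa.

2.69 MPa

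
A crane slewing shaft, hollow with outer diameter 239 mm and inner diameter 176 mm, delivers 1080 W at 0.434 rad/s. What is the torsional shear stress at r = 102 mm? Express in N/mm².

1.12 N/mm²

ω = 0.434 rad/s, so T = P/ω = 1080 / 0.4340 = 2488 N·m.
J = π(d_o⁴ − d_i⁴)/32 = π(0.239⁴ − 0.176⁴)/32 = 2.261×10^-4 m⁴.
Shear stress varies linearly with radius: τ = T·r/J = 2488 × 0.102 / 2.261×10^-4 = 1.122×10^6 Pa.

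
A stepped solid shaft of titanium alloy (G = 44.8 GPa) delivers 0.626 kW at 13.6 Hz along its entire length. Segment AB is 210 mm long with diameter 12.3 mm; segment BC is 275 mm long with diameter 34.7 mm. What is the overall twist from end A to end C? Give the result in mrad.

ω = 2π·13.6 = 85.45 rad/s, so T = P/ω = 0.626×10³ / 85.45 = 7.326 N·m.
J_AB = π(0.0123)⁴/32 = 2.25×10^-9 m⁴; J_BC = π(0.0347)⁴/32 = 1.42×10^-7 m⁴.
θ = (T/G)·Σ L_i/J_i = (7.326/44.8×10⁹)·(0.210/2.25×10^-9 + 0.275/1.42×10^-7) = 0.01560 rad.

15.6 mrad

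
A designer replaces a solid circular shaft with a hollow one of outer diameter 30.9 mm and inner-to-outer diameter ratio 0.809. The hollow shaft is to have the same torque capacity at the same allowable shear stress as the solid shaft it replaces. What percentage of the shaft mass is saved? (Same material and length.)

Equal τ_max and T ⇒ the solid shaft needs d_s³ = d_o³(1−k⁴), so d_s = 30.9·(1−0.809⁴)^(1/3) = 25.65 mm.
Area ratio A_h/A_s = d_o²(1−k²)/d_s² = (1−k²)/(1−k⁴)^(2/3) = 0.5016.
Mass saving = 1 − 0.5016 = 49.8 %.

49.8 %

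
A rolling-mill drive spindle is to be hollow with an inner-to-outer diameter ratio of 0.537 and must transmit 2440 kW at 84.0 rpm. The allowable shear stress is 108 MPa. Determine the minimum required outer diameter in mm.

243 mm

ω = 2π·84.0/60 = 8.796 rad/s, so T = P/ω = 2440×10³ / 8.796 = 277400 N·m.
For a hollow shaft with d_i/d_o = 0.537: τ_max = 16T/(π d_o³ (1−k⁴)), so d_o = [16T/(π τ_allow (1−k⁴))]^(1/3) = [16·277400/(π·1.08×10^8·0.9168)]^(1/3) = 0.2425 m.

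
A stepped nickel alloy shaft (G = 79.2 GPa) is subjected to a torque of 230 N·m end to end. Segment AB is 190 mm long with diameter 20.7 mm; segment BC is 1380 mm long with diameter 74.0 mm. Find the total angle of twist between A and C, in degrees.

1.83°

J_AB = π(0.0207)⁴/32 = 1.80×10^-8 m⁴; J_BC = π(0.0740)⁴/32 = 2.94×10^-6 m⁴.
θ = (T/G)·Σ L_i/J_i = (230.0/79.2×10⁹)·(0.190/1.80×10^-8 + 1.38/2.94×10^-6) = 0.03197 rad.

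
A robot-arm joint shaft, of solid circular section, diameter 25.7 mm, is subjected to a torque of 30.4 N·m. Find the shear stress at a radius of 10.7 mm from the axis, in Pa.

7.59e6 Pa

J = πd⁴/32 = π(0.0257)⁴/32 = 4.283×10^-8 m⁴.
Shear stress varies linearly with radius: τ = T·r/J = 30.40 × 0.0107 / 4.283×10^-8 = 7.595×10^6 Pa.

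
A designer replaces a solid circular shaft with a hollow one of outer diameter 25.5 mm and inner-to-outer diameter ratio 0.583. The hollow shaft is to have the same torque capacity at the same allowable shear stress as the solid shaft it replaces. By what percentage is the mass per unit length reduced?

28.4 %

Equal τ_max and T ⇒ the solid shaft needs d_s³ = d_o³(1−k⁴), so d_s = 25.5·(1−0.583⁴)^(1/3) = 24.48 mm.
Area ratio A_h/A_s = d_o²(1−k²)/d_s² = (1−k²)/(1−k⁴)^(2/3) = 0.7164.
Mass saving = 1 − 0.7164 = 28.4 %.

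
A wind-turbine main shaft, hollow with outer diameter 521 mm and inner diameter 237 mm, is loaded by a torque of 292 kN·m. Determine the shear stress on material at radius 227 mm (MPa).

9.57 MPa

J = π(d_o⁴ − d_i⁴)/32 = π(0.521⁴ − 0.237⁴)/32 = 6.924×10^-3 m⁴.
Shear stress varies linearly with radius: τ = T·r/J = 292000 × 0.227 / 6.924×10^-3 = 9.573×10^6 Pa.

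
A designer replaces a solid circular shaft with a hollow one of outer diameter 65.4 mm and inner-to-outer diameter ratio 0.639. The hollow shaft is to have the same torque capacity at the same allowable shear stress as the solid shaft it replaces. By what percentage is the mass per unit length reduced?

Equal τ_max and T ⇒ the solid shaft needs d_s³ = d_o³(1−k⁴), so d_s = 65.4·(1−0.639⁴)^(1/3) = 61.54 mm.
Area ratio A_h/A_s = d_o²(1−k²)/d_s² = (1−k²)/(1−k⁴)^(2/3) = 0.6682.
Mass saving = 1 − 0.6682 = 33.2 %.

33.2 %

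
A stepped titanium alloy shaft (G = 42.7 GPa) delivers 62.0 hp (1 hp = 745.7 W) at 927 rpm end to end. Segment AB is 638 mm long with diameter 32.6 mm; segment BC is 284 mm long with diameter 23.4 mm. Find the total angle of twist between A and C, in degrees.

ω = 2π·927/60 = 97.08 rad/s, so T = P/ω = 62.0×745.7 / 97.08 = 476.3 N·m.
J_AB = π(0.0326)⁴/32 = 1.11×10^-7 m⁴; J_BC = π(0.0234)⁴/32 = 2.94×10^-8 m⁴.
θ = (T/G)·Σ L_i/J_i = (476.3/42.7×10⁹)·(0.638/1.11×10^-7 + 0.284/2.94×10^-8) = 0.1718 rad.

9.84°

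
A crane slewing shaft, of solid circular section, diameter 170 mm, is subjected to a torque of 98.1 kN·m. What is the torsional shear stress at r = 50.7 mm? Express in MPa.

60.7 MPa

J = πd⁴/32 = π(0.170)⁴/32 = 8.200×10^-5 m⁴.
Shear stress varies linearly with radius: τ = T·r/J = 98100 × 0.0507 / 8.200×10^-5 = 6.066×10^7 Pa.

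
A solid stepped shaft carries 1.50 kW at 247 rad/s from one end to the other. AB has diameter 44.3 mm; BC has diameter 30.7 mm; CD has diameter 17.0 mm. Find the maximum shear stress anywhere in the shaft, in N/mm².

6.30 N/mm²

ω = 247 rad/s, so T = P/ω = 1.50×10³ / 247.0 = 6.073 N·m.
Under the same torque, τ_max = 16T/(πd³) is largest where d is smallest — segment CD (d = 17.0 mm).
τ_max = 16·6.073/(π·(0.0170)³) = 6.295×10^6 Pa.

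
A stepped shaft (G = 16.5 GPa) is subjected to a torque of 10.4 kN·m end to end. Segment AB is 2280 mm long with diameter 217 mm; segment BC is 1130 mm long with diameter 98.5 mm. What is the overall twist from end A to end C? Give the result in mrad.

J_AB = π(0.217)⁴/32 = 2.18×10^-4 m⁴; J_BC = π(0.0985)⁴/32 = 9.24×10^-6 m⁴.
θ = (T/G)·Σ L_i/J_i = (10400/16.5×10⁹)·(2.28/2.18×10^-4 + 1.13/9.24×10^-6) = 0.08367 rad.

83.7 mrad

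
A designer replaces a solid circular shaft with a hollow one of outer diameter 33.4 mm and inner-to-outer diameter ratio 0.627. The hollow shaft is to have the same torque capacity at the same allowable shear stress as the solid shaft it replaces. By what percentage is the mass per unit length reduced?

Equal τ_max and T ⇒ the solid shaft needs d_s³ = d_o³(1−k⁴), so d_s = 33.4·(1−0.627⁴)^(1/3) = 31.58 mm.
Area ratio A_h/A_s = d_o²(1−k²)/d_s² = (1−k²)/(1−k⁴)^(2/3) = 0.6787.
Mass saving = 1 − 0.6787 = 32.1 %.

32.1 %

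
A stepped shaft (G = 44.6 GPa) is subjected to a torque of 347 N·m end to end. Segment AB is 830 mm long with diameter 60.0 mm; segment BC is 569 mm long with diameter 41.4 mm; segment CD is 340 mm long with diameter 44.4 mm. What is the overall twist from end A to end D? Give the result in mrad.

J_AB = π(0.0600)⁴/32 = 1.27×10^-6 m⁴; J_BC = π(0.0414)⁴/32 = 2.88×10^-7 m⁴; J_CD = π(0.0444)⁴/32 = 3.82×10^-7 m⁴.
θ = (T/G)·Σ L_i/J_i = (347.0/44.6×10⁹)·(0.830/1.27×10^-6 + 0.569/2.88×10^-7 + 0.340/3.82×10^-7) = 0.02736 rad.

27.4 mrad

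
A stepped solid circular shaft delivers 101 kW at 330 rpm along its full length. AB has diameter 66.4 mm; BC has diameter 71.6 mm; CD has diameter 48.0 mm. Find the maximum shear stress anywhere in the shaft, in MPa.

ω = 2π·330/60 = 34.56 rad/s, so T = P/ω = 101×10³ / 34.56 = 2923 N·m.
Under the same torque, τ_max = 16T/(πd³) is largest where d is smallest — segment CD (d = 48.0 mm).
τ_max = 16·2923/(π·(0.0480)³) = 1.346×10^8 Pa.

135 MPa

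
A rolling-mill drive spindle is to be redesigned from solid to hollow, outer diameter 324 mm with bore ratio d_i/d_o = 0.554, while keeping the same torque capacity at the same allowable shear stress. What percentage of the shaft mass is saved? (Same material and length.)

Equal τ_max and T ⇒ the solid shaft needs d_s³ = d_o³(1−k⁴), so d_s = 324·(1−0.554⁴)^(1/3) = 313.5 mm.
Area ratio A_h/A_s = d_o²(1−k²)/d_s² = (1−k²)/(1−k⁴)^(2/3) = 0.7403.
Mass saving = 1 − 0.7403 = 26.0 %.

26.0 %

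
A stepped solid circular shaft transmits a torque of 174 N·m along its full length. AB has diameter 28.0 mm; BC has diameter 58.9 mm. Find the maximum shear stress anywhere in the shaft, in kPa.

Under the same torque, τ_max = 16T/(πd³) is largest where d is smallest — segment AB (d = 28.0 mm).
τ_max = 16·174.0/(π·(0.0280)³) = 4.037×10^7 Pa.

40400 kPa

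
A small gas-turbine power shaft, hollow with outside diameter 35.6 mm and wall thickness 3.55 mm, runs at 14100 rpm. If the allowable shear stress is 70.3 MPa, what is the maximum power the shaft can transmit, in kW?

J = π(d_o⁴ − d_i⁴)/32 = π(0.0356⁴ − 0.0285⁴)/32 = 9.292×10^-8 m⁴.
T_max = τ_allow·J/r = 7.03×10^7 × 9.292×10^-8 / 0.0178 = 367.0 N·m.
ω = 2π·14100/60 = 1477 rad/s, so P_max = T_max·ω = 5.419×10^5 W.

542 kW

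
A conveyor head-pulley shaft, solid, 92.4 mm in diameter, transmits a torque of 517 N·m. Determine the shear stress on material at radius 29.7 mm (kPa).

J = πd⁴/32 = π(0.0924)⁴/32 = 7.156×10^-6 m⁴.
Shear stress varies linearly with radius: τ = T·r/J = 517.0 × 0.0297 / 7.156×10^-6 = 2.146×10^6 Pa.

2150 kPa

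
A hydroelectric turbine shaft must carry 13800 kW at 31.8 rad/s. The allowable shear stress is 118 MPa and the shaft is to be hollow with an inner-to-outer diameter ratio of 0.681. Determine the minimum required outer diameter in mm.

288 mm

ω = 31.8 rad/s, so T = P/ω = 13800×10³ / 31.80 = 434000 N·m.
For a hollow shaft with d_i/d_o = 0.681: τ_max = 16T/(π d_o³ (1−k⁴)), so d_o = [16T/(π τ_allow (1−k⁴))]^(1/3) = [16·434000/(π·1.18×10^8·0.7849)]^(1/3) = 0.2879 m.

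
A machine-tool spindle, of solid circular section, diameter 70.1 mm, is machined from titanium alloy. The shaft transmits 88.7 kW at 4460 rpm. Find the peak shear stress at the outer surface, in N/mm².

ω = 2π·4460/60 = 467.1 rad/s, so T = P/ω = 88.7×10³ / 467.1 = 189.9 N·m.
J = πd⁴/32 = π(0.0701)⁴/32 = 2.371×10^-6 m⁴.
τ_max = T·r/J = 189.9 × 0.0350 / 2.371×10^-6 = 2.808×10^6 Pa.

2.81 N/mm²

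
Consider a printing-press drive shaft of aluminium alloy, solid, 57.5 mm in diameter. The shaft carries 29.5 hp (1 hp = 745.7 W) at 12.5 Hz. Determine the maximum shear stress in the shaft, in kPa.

ω = 2π·12.5 = 78.54 rad/s, so T = P/ω = 29.5×745.7 / 78.54 = 280.1 N·m.
J = πd⁴/32 = π(0.0575)⁴/32 = 1.073×10^-6 m⁴.
τ_max = T·r/J = 280.1 × 0.0288 / 1.073×10^-6 = 7.503×10^6 Pa.

7500 kPa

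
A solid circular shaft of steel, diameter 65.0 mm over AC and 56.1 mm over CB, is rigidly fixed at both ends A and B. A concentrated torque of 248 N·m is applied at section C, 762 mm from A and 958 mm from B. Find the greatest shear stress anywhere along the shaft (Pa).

Compatibility: T_A·a/J_AC = T_B·b/J_CB with T_A + T_B = T₀.
J_AC = 1.75×10^-6 m⁴, J_CB = 9.72×10^-7 m⁴, so T_A = T₀·(J_AC/a)/((J_AC/a)+(J_CB/b)) = 172.1 N·m, T_B = 75.94 N·m.
τ in each portion: τ_AC = 3.19×10^6 Pa, τ_CB = 2.19×10^6 Pa; maximum is in AC.
τ_max = T_AC·r/J = 172.1·0.0325/1.75×10^-6 = 3.191×10^6 Pa.

3.19e6 Pa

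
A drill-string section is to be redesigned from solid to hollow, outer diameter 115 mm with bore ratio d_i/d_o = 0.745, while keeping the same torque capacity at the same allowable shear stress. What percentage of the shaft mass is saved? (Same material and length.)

Equal τ_max and T ⇒ the solid shaft needs d_s³ = d_o³(1−k⁴), so d_s = 115·(1−0.745⁴)^(1/3) = 101.7 mm.
Area ratio A_h/A_s = d_o²(1−k²)/d_s² = (1−k²)/(1−k⁴)^(2/3) = 0.5688.
Mass saving = 1 − 0.5688 = 43.1 %.

43.1 %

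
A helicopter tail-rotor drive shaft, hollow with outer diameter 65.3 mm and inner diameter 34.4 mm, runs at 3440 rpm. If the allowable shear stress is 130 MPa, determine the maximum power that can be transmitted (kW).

2360 kW

J = π(d_o⁴ − d_i⁴)/32 = π(0.0653⁴ − 0.0344⁴)/32 = 1.648×10^-6 m⁴.
T_max = τ_allow·J/r = 1.30×10^8 × 1.648×10^-6 / 0.0326 = 6560 N·m.
ω = 2π·3440/60 = 360.2 rad/s, so P_max = T_max·ω = 2.363×10^6 W.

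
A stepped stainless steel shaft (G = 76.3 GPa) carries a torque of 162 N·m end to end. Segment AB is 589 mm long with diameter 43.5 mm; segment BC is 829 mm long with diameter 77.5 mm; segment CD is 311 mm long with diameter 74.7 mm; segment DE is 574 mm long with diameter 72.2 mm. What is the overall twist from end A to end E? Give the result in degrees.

J_AB = π(0.0435)⁴/32 = 3.52×10^-7 m⁴; J_BC = π(0.0775)⁴/32 = 3.54×10^-6 m⁴; J_CD = π(0.0747)⁴/32 = 3.06×10^-6 m⁴; J_DE = π(0.0722)⁴/32 = 2.67×10^-6 m⁴.
θ = (T/G)·Σ L_i/J_i = (162.0/76.3×10⁹)·(0.589/3.52×10^-7 + 0.829/3.54×10^-6 + 0.311/3.06×10^-6 + 0.574/2.67×10^-6) = 4.727×10^-3 rad.

0.271°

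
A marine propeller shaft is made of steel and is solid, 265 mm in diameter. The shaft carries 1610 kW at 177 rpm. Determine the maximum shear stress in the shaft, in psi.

ω = 2π·177/60 = 18.54 rad/s, so T = P/ω = 1610×10³ / 18.54 = 86860 N·m.
J = πd⁴/32 = π(0.265)⁴/32 = 4.842×10^-4 m⁴.
τ_max = T·r/J = 86860 × 0.133 / 4.842×10^-4 = 2.377×10^7 Pa.

3450 psi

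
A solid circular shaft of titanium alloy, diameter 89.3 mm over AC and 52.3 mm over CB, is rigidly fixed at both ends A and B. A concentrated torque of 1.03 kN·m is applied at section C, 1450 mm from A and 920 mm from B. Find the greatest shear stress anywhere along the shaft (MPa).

Compatibility: T_A·a/J_AC = T_B·b/J_CB with T_A + T_B = T₀.
J_AC = 6.24×10^-6 m⁴, J_CB = 7.35×10^-7 m⁴, so T_A = T₀·(J_AC/a)/((J_AC/a)+(J_CB/b)) = 868.9 N·m, T_B = 161.1 N·m.
τ in each portion: τ_AC = 6.21×10^6 Pa, τ_CB = 5.74×10^6 Pa; maximum is in AC.
τ_max = T_AC·r/J = 868.9·0.0446/6.24×10^-6 = 6.214×10^6 Pa.

6.21 MPa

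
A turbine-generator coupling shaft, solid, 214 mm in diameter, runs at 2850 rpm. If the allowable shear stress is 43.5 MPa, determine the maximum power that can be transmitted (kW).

25000 kW

J = πd⁴/32 = π(0.214)⁴/32 = 2.059×10^-4 m⁴.
T_max = τ_allow·J/r = 4.35×10^7 × 2.059×10^-4 / 0.107 = 83710 N·m.
ω = 2π·2850/60 = 298.5 rad/s, so P_max = T_max·ω = 2.498×10^7 W.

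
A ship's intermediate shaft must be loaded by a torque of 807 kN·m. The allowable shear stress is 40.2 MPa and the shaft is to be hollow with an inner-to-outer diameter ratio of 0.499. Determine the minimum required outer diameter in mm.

478 mm

For a hollow shaft with d_i/d_o = 0.499: τ_max = 16T/(π d_o³ (1−k⁴)), so d_o = [16T/(π τ_allow (1−k⁴))]^(1/3) = [16·807000/(π·4.02×10^7·0.9380)]^(1/3) = 0.4777 m.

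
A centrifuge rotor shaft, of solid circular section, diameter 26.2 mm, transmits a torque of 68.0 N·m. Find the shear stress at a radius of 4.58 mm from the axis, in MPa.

J = πd⁴/32 = π(0.0262)⁴/32 = 4.626×10^-8 m⁴.
Shear stress varies linearly with radius: τ = T·r/J = 68.00 × 0.00458 / 4.626×10^-8 = 6.732×10^6 Pa.

6.73 MPa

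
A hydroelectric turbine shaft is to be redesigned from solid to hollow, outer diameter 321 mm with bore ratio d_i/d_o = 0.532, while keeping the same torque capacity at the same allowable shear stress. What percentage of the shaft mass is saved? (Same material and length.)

Equal τ_max and T ⇒ the solid shaft needs d_s³ = d_o³(1−k⁴), so d_s = 321·(1−0.532⁴)^(1/3) = 312.2 mm.
Area ratio A_h/A_s = d_o²(1−k²)/d_s² = (1−k²)/(1−k⁴)^(2/3) = 0.7580.
Mass saving = 1 − 0.7580 = 24.2 %.

24.2 %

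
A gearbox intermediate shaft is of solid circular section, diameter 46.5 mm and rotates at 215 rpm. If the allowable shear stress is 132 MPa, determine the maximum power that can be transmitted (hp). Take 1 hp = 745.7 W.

J = πd⁴/32 = π(0.0465)⁴/32 = 4.590×10^-7 m⁴.
T_max = τ_allow·J/r = 1.32×10^8 × 4.590×10^-7 / 0.0232 = 2606 N·m.
ω = 2π·215/60 = 22.51 rad/s, so P_max = T_max·ω = 5.867×10^4 W.

78.7 hp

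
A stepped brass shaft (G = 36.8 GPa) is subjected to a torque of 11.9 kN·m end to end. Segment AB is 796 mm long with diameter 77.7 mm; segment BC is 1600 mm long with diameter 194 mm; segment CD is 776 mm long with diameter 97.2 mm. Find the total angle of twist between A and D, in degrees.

5.98°

J_AB = π(0.0777)⁴/32 = 3.58×10^-6 m⁴; J_BC = π(0.194)⁴/32 = 1.39×10^-4 m⁴; J_CD = π(0.0972)⁴/32 = 8.76×10^-6 m⁴.
θ = (T/G)·Σ L_i/J_i = (11900/36.8×10⁹)·(0.796/3.58×10^-6 + 1.60/1.39×10^-4 + 0.776/8.76×10^-6) = 0.1043 rad.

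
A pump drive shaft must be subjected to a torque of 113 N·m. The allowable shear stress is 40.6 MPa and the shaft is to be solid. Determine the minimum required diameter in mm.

24.2 mm

For a solid shaft τ_max = 16T/(πd³), so d = (16T/(π τ_allow))^(1/3) = (16·113.0/(π·4.06×10^7))^(1/3) = 0.02420 m.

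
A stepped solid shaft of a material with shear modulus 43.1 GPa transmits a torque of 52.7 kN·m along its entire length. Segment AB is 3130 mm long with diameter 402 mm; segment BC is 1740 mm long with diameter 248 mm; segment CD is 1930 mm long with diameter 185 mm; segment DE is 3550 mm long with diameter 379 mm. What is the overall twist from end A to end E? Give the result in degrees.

1.71°

J_AB = π(0.402)⁴/32 = 2.56×10^-3 m⁴; J_BC = π(0.248)⁴/32 = 3.71×10^-4 m⁴; J_CD = π(0.185)⁴/32 = 1.15×10^-4 m⁴; J_DE = π(0.379)⁴/32 = 2.03×10^-3 m⁴.
θ = (T/G)·Σ L_i/J_i = (52700/43.1×10⁹)·(3.13/2.56×10^-3 + 1.74/3.71×10^-4 + 1.93/1.15×10^-4 + 3.55/2.03×10^-3) = 0.02989 rad.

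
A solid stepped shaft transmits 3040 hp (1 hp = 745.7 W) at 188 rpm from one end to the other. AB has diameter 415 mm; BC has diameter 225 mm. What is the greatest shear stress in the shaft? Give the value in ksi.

7.47 ksi

ω = 2π·188/60 = 19.69 rad/s, so T = P/ω = 3040×745.7 / 19.69 = 115100 N·m.
Under the same torque, τ_max = 16T/(πd³) is largest where d is smallest — segment BC (d = 225 mm).
τ_max = 16·115100/(π·(0.225)³) = 5.148×10^7 Pa.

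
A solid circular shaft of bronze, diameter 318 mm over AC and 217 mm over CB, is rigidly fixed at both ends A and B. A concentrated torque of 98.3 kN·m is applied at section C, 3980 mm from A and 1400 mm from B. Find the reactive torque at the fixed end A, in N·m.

Compatibility: T_A·a/J_AC = T_B·b/J_CB with T_A + T_B = T₀.
J_AC = 1.00×10^-3 m⁴, J_CB = 2.18×10^-4 m⁴, so T_A = T₀·(J_AC/a)/((J_AC/a)+(J_CB/b)) = 60810 N·m, T_B = 37490 N·m.

60800 N·m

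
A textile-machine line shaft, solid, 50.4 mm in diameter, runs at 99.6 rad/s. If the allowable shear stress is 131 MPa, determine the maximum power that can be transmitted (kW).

J = πd⁴/32 = π(0.0504)⁴/32 = 6.335×10^-7 m⁴.
T_max = τ_allow·J/r = 1.31×10^8 × 6.335×10^-7 / 0.0252 = 3293 N·m.
ω = 99.6 rad/s, so P_max = T_max·ω = 3.280×10^5 W.

328 kW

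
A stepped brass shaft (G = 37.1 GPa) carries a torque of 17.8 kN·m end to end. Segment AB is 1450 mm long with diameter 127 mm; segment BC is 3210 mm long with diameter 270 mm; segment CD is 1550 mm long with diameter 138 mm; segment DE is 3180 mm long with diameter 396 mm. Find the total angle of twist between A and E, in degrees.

J_AB = π(0.127)⁴/32 = 2.55×10^-5 m⁴; J_BC = π(0.270)⁴/32 = 5.22×10^-4 m⁴; J_CD = π(0.138)⁴/32 = 3.56×10^-5 m⁴; J_DE = π(0.396)⁴/32 = 2.41×10^-3 m⁴.
θ = (T/G)·Σ L_i/J_i = (17800/37.1×10⁹)·(1.45/2.55×10^-5 + 3.21/5.22×10^-4 + 1.55/3.56×10^-5 + 3.18/2.41×10^-3) = 0.05171 rad.

2.96°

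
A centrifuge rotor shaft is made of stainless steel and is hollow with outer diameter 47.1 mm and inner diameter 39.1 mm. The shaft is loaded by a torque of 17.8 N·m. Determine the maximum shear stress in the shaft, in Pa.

J = π(d_o⁴ − d_i⁴)/32 = π(0.0471⁴ − 0.0391⁴)/32 = 2.537×10^-7 m⁴.
τ_max = T·r/J = 17.80 × 0.0236 / 2.537×10^-7 = 1.652×10^6 Pa.

1.65e6 Pa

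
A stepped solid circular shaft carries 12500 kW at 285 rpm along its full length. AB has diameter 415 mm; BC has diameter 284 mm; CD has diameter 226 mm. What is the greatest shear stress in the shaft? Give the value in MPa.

185 MPa

ω = 2π·285/60 = 29.85 rad/s, so T = P/ω = 12500×10³ / 29.85 = 418800 N·m.
Under the same torque, τ_max = 16T/(πd³) is largest where d is smallest — segment CD (d = 226 mm).
τ_max = 16·418800/(π·(0.226)³) = 1.848×10^8 Pa.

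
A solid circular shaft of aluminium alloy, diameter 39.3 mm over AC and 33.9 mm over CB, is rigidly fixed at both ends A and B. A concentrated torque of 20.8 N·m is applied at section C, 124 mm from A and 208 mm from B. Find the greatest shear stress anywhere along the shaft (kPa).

1310 kPa

Compatibility: T_A·a/J_AC = T_B·b/J_CB with T_A + T_B = T₀.
J_AC = 2.34×10^-7 m⁴, J_CB = 1.30×10^-7 m⁴, so T_A = T₀·(J_AC/a)/((J_AC/a)+(J_CB/b)) = 15.64 N·m, T_B = 5.162 N·m.
τ in each portion: τ_AC = 1.31×10^6 Pa, τ_CB = 6.75×10^5 Pa; maximum is in AC.
τ_max = T_AC·r/J = 15.64·0.0196/2.34×10^-7 = 1.312×10^6 Pa.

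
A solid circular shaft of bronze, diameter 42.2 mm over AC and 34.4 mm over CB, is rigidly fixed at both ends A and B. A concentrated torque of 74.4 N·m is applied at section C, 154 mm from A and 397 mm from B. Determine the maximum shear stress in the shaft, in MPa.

Compatibility: T_A·a/J_AC = T_B·b/J_CB with T_A + T_B = T₀.
J_AC = 3.11×10^-7 m⁴, J_CB = 1.37×10^-7 m⁴, so T_A = T₀·(J_AC/a)/((J_AC/a)+(J_CB/b)) = 63.52 N·m, T_B = 10.88 N·m.
τ in each portion: τ_AC = 4.30×10^6 Pa, τ_CB = 1.36×10^6 Pa; maximum is in AC.
τ_max = T_AC·r/J = 63.52·0.0211/3.11×10^-7 = 4.305×10^6 Pa.

4.30 MPa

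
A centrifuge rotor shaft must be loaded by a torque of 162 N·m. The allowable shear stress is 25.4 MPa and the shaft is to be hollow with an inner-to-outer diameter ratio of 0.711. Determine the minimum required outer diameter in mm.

For a hollow shaft with d_i/d_o = 0.711: τ_max = 16T/(π d_o³ (1−k⁴)), so d_o = [16T/(π τ_allow (1−k⁴))]^(1/3) = [16·162.0/(π·2.54×10^7·0.7444)]^(1/3) = 0.03521 m.

35.2 mm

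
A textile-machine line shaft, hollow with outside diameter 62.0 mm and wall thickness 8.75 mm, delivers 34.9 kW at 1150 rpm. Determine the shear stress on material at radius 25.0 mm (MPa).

ω = 2π·1150/60 = 120.4 rad/s, so T = P/ω = 34.9×10³ / 120.4 = 289.8 N·m.
J = π(d_o⁴ − d_i⁴)/32 = π(0.0620⁴ − 0.0445⁴)/32 = 1.066×10^-6 m⁴.
Shear stress varies linearly with radius: τ = T·r/J = 289.8 × 0.0250 / 1.066×10^-6 = 6.798×10^6 Pa.

6.80 MPa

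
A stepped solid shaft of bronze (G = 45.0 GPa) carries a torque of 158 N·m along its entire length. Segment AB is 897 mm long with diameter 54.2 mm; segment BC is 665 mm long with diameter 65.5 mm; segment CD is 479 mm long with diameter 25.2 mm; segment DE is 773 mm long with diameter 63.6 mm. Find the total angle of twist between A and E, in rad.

J_AB = π(0.0542)⁴/32 = 8.47×10^-7 m⁴; J_BC = π(0.0655)⁴/32 = 1.81×10^-6 m⁴; J_CD = π(0.0252)⁴/32 = 3.96×10^-8 m⁴; J_DE = π(0.0636)⁴/32 = 1.61×10^-6 m⁴.
θ = (T/G)·Σ L_i/J_i = (158.0/45.0×10⁹)·(0.897/8.47×10^-7 + 0.665/1.81×10^-6 + 0.479/3.96×10^-8 + 0.773/1.61×10^-6) = 0.04918 rad.

0.0492 rad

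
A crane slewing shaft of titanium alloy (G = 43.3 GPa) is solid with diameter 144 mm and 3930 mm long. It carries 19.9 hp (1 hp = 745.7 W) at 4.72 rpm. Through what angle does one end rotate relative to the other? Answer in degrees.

3.70°

ω = 2π·4.72/60 = 0.4943 rad/s, so T = P/ω = 19.9×745.7 / 0.4943 = 30020 N·m.
J = πd⁴/32 = π(0.144)⁴/32 = 4.221×10^-5 m⁴.
θ = T·L/(G·J) = 30020 × 3.93 / (43.3×10⁹ × 4.221×10^-5) = 0.06455 rad.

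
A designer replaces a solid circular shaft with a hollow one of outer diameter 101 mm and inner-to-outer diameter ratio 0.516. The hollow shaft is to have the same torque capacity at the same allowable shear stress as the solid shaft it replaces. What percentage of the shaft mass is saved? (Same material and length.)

Equal τ_max and T ⇒ the solid shaft needs d_s³ = d_o³(1−k⁴), so d_s = 101·(1−0.516⁴)^(1/3) = 98.55 mm.
Area ratio A_h/A_s = d_o²(1−k²)/d_s² = (1−k²)/(1−k⁴)^(2/3) = 0.7706.
Mass saving = 1 − 0.7706 = 22.9 %.

22.9 %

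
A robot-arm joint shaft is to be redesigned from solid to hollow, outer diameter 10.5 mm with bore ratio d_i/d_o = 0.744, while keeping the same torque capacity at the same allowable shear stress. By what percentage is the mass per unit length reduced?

Equal τ_max and T ⇒ the solid shaft needs d_s³ = d_o³(1−k⁴), so d_s = 10.5·(1−0.744⁴)^(1/3) = 9.294 mm.
Area ratio A_h/A_s = d_o²(1−k²)/d_s² = (1−k²)/(1−k⁴)^(2/3) = 0.5698.
Mass saving = 1 − 0.5698 = 43.0 %.

43.0 %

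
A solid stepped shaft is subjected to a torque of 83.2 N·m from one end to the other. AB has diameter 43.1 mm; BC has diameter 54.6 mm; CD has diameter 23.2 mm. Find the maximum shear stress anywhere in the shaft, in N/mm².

Under the same torque, τ_max = 16T/(πd³) is largest where d is smallest — segment CD (d = 23.2 mm).
τ_max = 16·83.20/(π·(0.0232)³) = 3.393×10^7 Pa.

33.9 N/mm²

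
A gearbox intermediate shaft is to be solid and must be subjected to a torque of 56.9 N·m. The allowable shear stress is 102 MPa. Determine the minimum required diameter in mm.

For a solid shaft τ_max = 16T/(πd³), so d = (16T/(π τ_allow))^(1/3) = (16·56.90/(π·1.02×10^8))^(1/3) = 0.01416 m.

14.2 mm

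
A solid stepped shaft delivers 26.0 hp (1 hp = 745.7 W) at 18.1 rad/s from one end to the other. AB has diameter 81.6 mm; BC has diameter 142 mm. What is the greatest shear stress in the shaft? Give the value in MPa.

10.0 MPa

ω = 18.1 rad/s, so T = P/ω = 26.0×745.7 / 18.10 = 1071 N·m.
Under the same torque, τ_max = 16T/(πd³) is largest where d is smallest — segment AB (d = 81.6 mm).
τ_max = 16·1071/(π·(0.0816)³) = 1.004×10^7 Pa.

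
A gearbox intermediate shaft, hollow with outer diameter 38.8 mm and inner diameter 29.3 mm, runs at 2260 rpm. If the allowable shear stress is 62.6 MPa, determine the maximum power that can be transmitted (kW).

115 kW

J = π(d_o⁴ − d_i⁴)/32 = π(0.0388⁴ − 0.0293⁴)/32 = 1.501×10^-7 m⁴.
T_max = τ_allow·J/r = 6.26×10^7 × 1.501×10^-7 / 0.0194 = 484.5 N·m.
ω = 2π·2260/60 = 236.7 rad/s, so P_max = T_max·ω = 1.147×10^5 W.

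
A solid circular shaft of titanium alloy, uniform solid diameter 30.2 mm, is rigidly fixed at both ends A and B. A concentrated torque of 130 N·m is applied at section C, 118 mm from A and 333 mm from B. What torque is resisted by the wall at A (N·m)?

With uniform GJ and both ends fixed, compatibility θ_AC = θ_CB gives T_A·a = T_B·b, together with T_A + T_B = T₀.
T_A = T₀·b/(a+b) = 130.0·333/451.0 = 95.99 N·m; T_B = 34.01 N·m.

96.0 N·m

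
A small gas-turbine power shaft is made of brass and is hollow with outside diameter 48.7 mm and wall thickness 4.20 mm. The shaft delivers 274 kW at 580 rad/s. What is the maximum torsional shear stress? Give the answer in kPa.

39200 kPa

ω = 580 rad/s, so T = P/ω = 274×10³ / 580.0 = 472.4 N·m.
J = π(d_o⁴ − d_i⁴)/32 = π(0.0487⁴ − 0.0403⁴)/32 = 2.933×10^-7 m⁴.
τ_max = T·r/J = 472.4 × 0.0244 / 2.933×10^-7 = 3.922×10^7 Pa.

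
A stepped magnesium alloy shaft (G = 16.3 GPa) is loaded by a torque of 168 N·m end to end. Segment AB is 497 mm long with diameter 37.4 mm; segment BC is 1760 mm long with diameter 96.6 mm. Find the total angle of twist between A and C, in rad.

J_AB = π(0.0374)⁴/32 = 1.92×10^-7 m⁴; J_BC = π(0.0966)⁴/32 = 8.55×10^-6 m⁴.
θ = (T/G)·Σ L_i/J_i = (168.0/16.3×10⁹)·(0.497/1.92×10^-7 + 1.76/8.55×10^-6) = 0.02879 rad.

0.0288 rad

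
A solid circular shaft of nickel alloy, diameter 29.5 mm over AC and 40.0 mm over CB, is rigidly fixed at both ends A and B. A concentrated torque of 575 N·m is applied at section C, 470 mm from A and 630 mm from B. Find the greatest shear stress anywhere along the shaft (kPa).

32800 kPa

Compatibility: T_A·a/J_AC = T_B·b/J_CB with T_A + T_B = T₀.
J_AC = 7.44×10^-8 m⁴, J_CB = 2.51×10^-7 m⁴, so T_A = T₀·(J_AC/a)/((J_AC/a)+(J_CB/b)) = 163.3 N·m, T_B = 411.7 N·m.
τ in each portion: τ_AC = 3.24×10^7 Pa, τ_CB = 3.28×10^7 Pa; maximum is in CB.
τ_max = T_CB·r/J = 411.7·0.0200/2.51×10^-7 = 3.276×10^7 Pa.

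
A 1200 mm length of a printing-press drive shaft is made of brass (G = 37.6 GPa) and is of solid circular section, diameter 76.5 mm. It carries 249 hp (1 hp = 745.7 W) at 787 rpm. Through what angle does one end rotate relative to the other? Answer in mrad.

21.4 mrad

ω = 2π·787/60 = 82.41 rad/s, so T = P/ω = 249×745.7 / 82.41 = 2253 N·m.
J = πd⁴/32 = π(0.0765)⁴/32 = 3.362×10^-6 m⁴.
θ = T·L/(G·J) = 2253 × 1.20 / (37.6×10⁹ × 3.362×10^-6) = 0.02138 rad.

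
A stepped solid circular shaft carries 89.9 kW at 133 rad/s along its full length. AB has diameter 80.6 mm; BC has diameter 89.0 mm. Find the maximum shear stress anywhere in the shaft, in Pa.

6.57e6 Pa

ω = 133 rad/s, so T = P/ω = 89.9×10³ / 133.0 = 675.9 N·m.
Under the same torque, τ_max = 16T/(πd³) is largest where d is smallest — segment AB (d = 80.6 mm).
τ_max = 16·675.9/(π·(0.0806)³) = 6.575×10^6 Pa.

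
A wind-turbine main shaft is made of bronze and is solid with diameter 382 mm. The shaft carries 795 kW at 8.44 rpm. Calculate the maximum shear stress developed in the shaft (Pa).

8.22e7 Pa

ω = 2π·8.44/60 = 0.8838 rad/s, so T = P/ω = 795×10³ / 0.8838 = 899500 N·m.
J = πd⁴/32 = π(0.382)⁴/32 = 2.091×10^-3 m⁴.
τ_max = T·r/J = 899500 × 0.191 / 2.091×10^-3 = 8.218×10^7 Pa.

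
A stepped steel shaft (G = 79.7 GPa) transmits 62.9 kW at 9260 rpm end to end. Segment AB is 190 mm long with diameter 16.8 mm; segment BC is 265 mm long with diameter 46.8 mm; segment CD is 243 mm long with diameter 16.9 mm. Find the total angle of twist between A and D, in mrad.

44.9 mrad

ω = 2π·9260/60 = 969.7 rad/s, so T = P/ω = 62.9×10³ / 969.7 = 64.87 N·m.
J_AB = π(0.0168)⁴/32 = 7.82×10^-9 m⁴; J_BC = π(0.0468)⁴/32 = 4.71×10^-7 m⁴; J_CD = π(0.0169)⁴/32 = 8.01×10^-9 m⁴.
θ = (T/G)·Σ L_i/J_i = (64.87/79.7×10⁹)·(0.190/7.82×10^-9 + 0.265/4.71×10^-7 + 0.243/8.01×10^-9) = 0.04493 rad.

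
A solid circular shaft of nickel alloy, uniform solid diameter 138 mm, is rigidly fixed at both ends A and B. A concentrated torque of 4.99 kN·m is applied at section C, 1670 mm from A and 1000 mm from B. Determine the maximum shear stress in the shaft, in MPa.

6.05 MPa

With uniform GJ and both ends fixed, compatibility θ_AC = θ_CB gives T_A·a = T_B·b, together with T_A + T_B = T₀.
T_A = T₀·b/(a+b) = 4990·1000/2670 = 1869 N·m; T_B = 3121 N·m.
τ in each portion: τ_AC = 3.62×10^6 Pa, τ_CB = 6.05×10^6 Pa; maximum is in CB.
τ_max = T_CB·r/J = 3121·0.0690/3.56×10^-5 = 6.048×10^6 Pa.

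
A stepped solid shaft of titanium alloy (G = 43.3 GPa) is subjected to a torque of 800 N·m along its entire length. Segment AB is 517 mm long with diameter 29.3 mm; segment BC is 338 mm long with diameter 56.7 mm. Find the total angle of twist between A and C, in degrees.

7.92°

J_AB = π(0.0293)⁴/32 = 7.24×10^-8 m⁴; J_BC = π(0.0567)⁴/32 = 1.01×10^-6 m⁴.
θ = (T/G)·Σ L_i/J_i = (800.0/43.3×10⁹)·(0.517/7.24×10^-8 + 0.338/1.01×10^-6) = 0.1382 rad.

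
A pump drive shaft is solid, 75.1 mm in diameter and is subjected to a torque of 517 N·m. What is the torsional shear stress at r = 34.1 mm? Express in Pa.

J = πd⁴/32 = π(0.0751)⁴/32 = 3.123×10^-6 m⁴.
Shear stress varies linearly with radius: τ = T·r/J = 517.0 × 0.0341 / 3.123×10^-6 = 5.645×10^6 Pa.

5.65e6 Pa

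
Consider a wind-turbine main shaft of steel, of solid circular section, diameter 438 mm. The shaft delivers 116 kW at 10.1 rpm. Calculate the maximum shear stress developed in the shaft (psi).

ω = 2π·10.1/60 = 1.058 rad/s, so T = P/ω = 116×10³ / 1.058 = 109700 N·m.
J = πd⁴/32 = π(0.438)⁴/32 = 3.613×10^-3 m⁴.
τ_max = T·r/J = 109700 × 0.219 / 3.613×10^-3 = 6.647×10^6 Pa.

964 psi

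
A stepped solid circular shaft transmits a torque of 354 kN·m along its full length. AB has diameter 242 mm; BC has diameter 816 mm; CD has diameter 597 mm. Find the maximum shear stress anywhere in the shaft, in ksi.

Under the same torque, τ_max = 16T/(πd³) is largest where d is smallest — segment AB (d = 242 mm).
τ_max = 16·354000/(π·(0.242)³) = 1.272×10^8 Pa.

18.5 ksi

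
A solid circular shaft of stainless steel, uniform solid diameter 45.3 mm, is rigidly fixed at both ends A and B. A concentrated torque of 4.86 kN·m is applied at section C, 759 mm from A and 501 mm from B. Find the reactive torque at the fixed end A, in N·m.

With uniform GJ and both ends fixed, compatibility θ_AC = θ_CB gives T_A·a = T_B·b, together with T_A + T_B = T₀.
T_A = T₀·b/(a+b) = 4860·501/1260 = 1932 N·m; T_B = 2928 N·m.

1930 N·m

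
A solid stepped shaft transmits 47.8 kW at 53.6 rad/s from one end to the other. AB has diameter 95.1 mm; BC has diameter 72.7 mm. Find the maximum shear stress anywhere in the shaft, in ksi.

1.71 ksi

ω = 53.6 rad/s, so T = P/ω = 47.8×10³ / 53.60 = 891.8 N·m.
Under the same torque, τ_max = 16T/(πd³) is largest where d is smallest — segment BC (d = 72.7 mm).
τ_max = 16·891.8/(π·(0.0727)³) = 1.182×10^7 Pa.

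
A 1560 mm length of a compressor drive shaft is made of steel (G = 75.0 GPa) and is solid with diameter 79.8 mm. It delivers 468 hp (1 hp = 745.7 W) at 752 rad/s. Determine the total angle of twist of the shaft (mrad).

2.42 mrad

ω = 752 rad/s, so T = P/ω = 468×745.7 / 752.0 = 464.1 N·m.
J = πd⁴/32 = π(0.0798)⁴/32 = 3.981×10^-6 m⁴.
θ = T·L/(G·J) = 464.1 × 1.56 / (75.0×10⁹ × 3.981×10^-6) = 2.425×10^-3 rad.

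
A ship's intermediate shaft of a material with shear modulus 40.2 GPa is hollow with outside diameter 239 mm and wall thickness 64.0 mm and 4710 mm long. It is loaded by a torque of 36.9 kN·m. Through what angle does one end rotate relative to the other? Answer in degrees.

0.811°

J = π(d_o⁴ − d_i⁴)/32 = π(0.239⁴ − 0.111⁴)/32 = 3.054×10^-4 m⁴.
θ = T·L/(G·J) = 36900 × 4.71 / (40.2×10⁹ × 3.054×10^-4) = 0.01416 rad.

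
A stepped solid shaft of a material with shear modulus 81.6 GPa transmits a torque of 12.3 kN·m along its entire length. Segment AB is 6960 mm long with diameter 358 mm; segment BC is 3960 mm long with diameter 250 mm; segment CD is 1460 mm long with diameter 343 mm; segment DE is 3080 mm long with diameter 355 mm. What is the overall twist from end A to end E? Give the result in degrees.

J_AB = π(0.358)⁴/32 = 1.61×10^-3 m⁴; J_BC = π(0.250)⁴/32 = 3.83×10^-4 m⁴; J_CD = π(0.343)⁴/32 = 1.36×10^-3 m⁴; J_DE = π(0.355)⁴/32 = 1.56×10^-3 m⁴.
θ = (T/G)·Σ L_i/J_i = (12300/81.6×10⁹)·(6.96/1.61×10^-3 + 3.96/3.83×10^-4 + 1.46/1.36×10^-3 + 3.08/1.56×10^-3) = 2.667×10^-3 rad.

0.153°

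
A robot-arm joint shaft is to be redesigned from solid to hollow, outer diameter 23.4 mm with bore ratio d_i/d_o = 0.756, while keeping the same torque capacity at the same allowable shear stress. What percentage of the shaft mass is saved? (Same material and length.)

44.2 %

Equal τ_max and T ⇒ the solid shaft needs d_s³ = d_o³(1−k⁴), so d_s = 23.4·(1−0.756⁴)^(1/3) = 20.51 mm.
Area ratio A_h/A_s = d_o²(1−k²)/d_s² = (1−k²)/(1−k⁴)^(2/3) = 0.5577.
Mass saving = 1 − 0.5577 = 44.2 %.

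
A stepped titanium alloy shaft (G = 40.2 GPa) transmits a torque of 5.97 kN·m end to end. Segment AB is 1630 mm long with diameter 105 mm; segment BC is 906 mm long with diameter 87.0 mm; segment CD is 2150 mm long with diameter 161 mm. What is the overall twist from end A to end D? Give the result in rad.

0.0490 rad

J_AB = π(0.105)⁴/32 = 1.19×10^-5 m⁴; J_BC = π(0.0870)⁴/32 = 5.62×10^-6 m⁴; J_CD = π(0.161)⁴/32 = 6.60×10^-5 m⁴.
θ = (T/G)·Σ L_i/J_i = (5970/40.2×10⁹)·(1.63/1.19×10^-5 + 0.906/5.62×10^-6 + 2.15/6.60×10^-5) = 0.04905 rad.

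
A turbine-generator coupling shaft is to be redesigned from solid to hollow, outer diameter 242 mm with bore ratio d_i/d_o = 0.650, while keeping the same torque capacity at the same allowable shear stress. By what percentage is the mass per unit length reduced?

34.2 %

Equal τ_max and T ⇒ the solid shaft needs d_s³ = d_o³(1−k⁴), so d_s = 242·(1−0.650⁴)^(1/3) = 226.6 mm.
Area ratio A_h/A_s = d_o²(1−k²)/d_s² = (1−k²)/(1−k⁴)^(2/3) = 0.6584.
Mass saving = 1 − 0.6584 = 34.2 %.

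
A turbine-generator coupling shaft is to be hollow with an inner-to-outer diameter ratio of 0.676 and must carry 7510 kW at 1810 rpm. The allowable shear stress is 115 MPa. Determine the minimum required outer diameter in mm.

130 mm

ω = 2π·1810/60 = 189.5 rad/s, so T = P/ω = 7510×10³ / 189.5 = 39620 N·m.
For a hollow shaft with d_i/d_o = 0.676: τ_max = 16T/(π d_o³ (1−k⁴)), so d_o = [16T/(π τ_allow (1−k⁴))]^(1/3) = [16·39620/(π·1.15×10^8·0.7912)]^(1/3) = 0.1304 m.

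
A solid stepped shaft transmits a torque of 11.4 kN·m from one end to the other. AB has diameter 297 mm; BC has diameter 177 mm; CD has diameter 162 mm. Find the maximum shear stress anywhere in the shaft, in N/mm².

13.7 N/mm²

Under the same torque, τ_max = 16T/(πd³) is largest where d is smallest — segment CD (d = 162 mm).
τ_max = 16·11400/(π·(0.162)³) = 1.366×10^7 Pa.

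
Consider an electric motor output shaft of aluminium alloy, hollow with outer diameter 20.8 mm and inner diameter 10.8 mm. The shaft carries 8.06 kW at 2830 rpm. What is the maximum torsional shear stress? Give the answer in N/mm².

16.6 N/mm²

ω = 2π·2830/60 = 296.4 rad/s, so T = P/ω = 8.06×10³ / 296.4 = 27.20 N·m.
J = π(d_o⁴ − d_i⁴)/32 = π(0.0208⁴ − 0.0108⁴)/32 = 1.704×10^-8 m⁴.
τ_max = T·r/J = 27.20 × 0.0104 / 1.704×10^-8 = 1.660×10^7 Pa.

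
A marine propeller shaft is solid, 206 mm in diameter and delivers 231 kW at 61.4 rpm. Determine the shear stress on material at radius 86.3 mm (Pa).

1.75e7 Pa

ω = 2π·61.4/60 = 6.430 rad/s, so T = P/ω = 231×10³ / 6.430 = 35930 N·m.
J = πd⁴/32 = π(0.206)⁴/32 = 1.768×10^-4 m⁴.
Shear stress varies linearly with radius: τ = T·r/J = 35930 × 0.0863 / 1.768×10^-4 = 1.754×10^7 Pa.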